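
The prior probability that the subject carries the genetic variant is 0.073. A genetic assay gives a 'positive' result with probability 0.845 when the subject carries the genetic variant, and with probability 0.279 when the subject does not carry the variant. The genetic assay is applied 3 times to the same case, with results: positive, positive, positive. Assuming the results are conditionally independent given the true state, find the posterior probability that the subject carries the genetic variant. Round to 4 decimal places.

Posterior P(H) ≈ 0.6863

Let H be the event that the subject carries the genetic variant; start with P(H) = 0.073. P('positive'|H) = 0.845, P('positive'|¬H) = 0.279.
Update on result 1 ('positive'): P(H) ← 0.845·0.0730 / (0.845·0.0730 + 0.279·0.9270) = 0.061685/0.32032 = 0.1926.
Update on result 2 ('positive'): P(H) ← 0.845·0.1926 / (0.845·0.1926 + 0.279·0.8074) = 0.16273/0.38800 = 0.4194.
Update on result 3 ('positive'): P(H) ← 0.845·0.4194 / (0.845·0.4194 + 0.279·0.5806) = 0.35439/0.51638 = 0.6863.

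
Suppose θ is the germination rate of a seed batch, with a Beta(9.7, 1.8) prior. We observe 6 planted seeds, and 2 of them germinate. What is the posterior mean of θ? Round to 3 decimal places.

Observing 2 successes and 4 failures updates Beta(9.7, 1.8) by adding the success and failure counts to the two shape parameters: α = 9.7+2 = 11.7, β = 1.8+4 = 5.8.
E[θ | data] = 11.7/(11.7+5.8) = 0.669.

Posterior mean ≈ 0.669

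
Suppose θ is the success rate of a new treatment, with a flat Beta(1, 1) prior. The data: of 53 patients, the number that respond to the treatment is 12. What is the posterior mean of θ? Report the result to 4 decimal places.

Observing 12 successes and 41 failures updates Beta(1, 1) by adding the success and failure counts to the two shape parameters: α = 1+12 = 13, β = 1+41 = 42.
Posterior mean = α/(α+β) = 13/55 = 0.2364.

Posterior mean ≈ 0.2364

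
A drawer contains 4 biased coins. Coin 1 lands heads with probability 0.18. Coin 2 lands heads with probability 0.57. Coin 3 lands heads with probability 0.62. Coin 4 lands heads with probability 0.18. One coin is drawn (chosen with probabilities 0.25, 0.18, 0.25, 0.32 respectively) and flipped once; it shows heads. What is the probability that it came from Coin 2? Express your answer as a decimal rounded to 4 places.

Posterior probability ≈ 0.2848

P(heads|C1) = 0.18; P(heads|C2) = 0.57; P(heads|C3) = 0.62; P(heads|C4) = 0.18.
Prior × likelihood for each source: 0.25·0.18=0.04500, 0.18·0.57=0.1026, 0.25·0.62=0.1550, 0.32·0.18=0.05760. Summing gives P(heads) = 0.36020.
P(Coin 2 | heads) = 0.1026 / 0.36020 = 0.2848.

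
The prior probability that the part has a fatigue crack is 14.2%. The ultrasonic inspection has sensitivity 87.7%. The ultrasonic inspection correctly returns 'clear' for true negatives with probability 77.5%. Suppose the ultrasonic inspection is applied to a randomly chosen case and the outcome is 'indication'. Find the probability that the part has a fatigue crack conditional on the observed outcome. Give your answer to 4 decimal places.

P(H | E) ≈ 0.3921

Let H be the event that the part has a fatigue crack. P(H) = 0.142, so P(¬H) = 0.858. With E the 'indication' result, P(E|H) = 0.877 and P(E|¬H) = 0.225.
P(E) = 0.877·0.142 + 0.225·0.858 = 0.12453 + 0.19305 = 0.31758.
By Bayes' theorem, P(H|E) = 0.12453 / 0.31758 = 0.3921.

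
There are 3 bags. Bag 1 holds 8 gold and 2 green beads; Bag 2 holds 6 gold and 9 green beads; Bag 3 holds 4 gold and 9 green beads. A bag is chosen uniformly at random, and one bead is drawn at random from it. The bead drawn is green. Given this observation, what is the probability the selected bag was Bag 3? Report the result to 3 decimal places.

Posterior probability ≈ 0.464

P(green|Bag 1) = 0.2; P(green|Bag 2) = 0.6; P(green|Bag 3) = 0.6923.
Prior × likelihood for each source: 0.333333·0.2=0.06667, 0.333333·0.6=0.2000, 0.333333·0.6923=0.2308. Summing gives P(green) = 0.49744.
P(Bag 3 | green) = 0.2308 / 0.49744 = 0.464.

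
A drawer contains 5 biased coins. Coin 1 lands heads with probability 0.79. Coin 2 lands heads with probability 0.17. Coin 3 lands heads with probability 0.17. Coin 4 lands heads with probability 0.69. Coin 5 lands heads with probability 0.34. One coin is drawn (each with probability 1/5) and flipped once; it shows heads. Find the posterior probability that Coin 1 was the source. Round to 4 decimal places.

Posterior probability ≈ 0.3657

P(heads|C1) = 0.79; P(heads|C2) = 0.17; P(heads|C3) = 0.17; P(heads|C4) = 0.69; P(heads|C5) = 0.34.
Prior × likelihood for each source: 0.2·0.79=0.1580, 0.2·0.17=0.03400, 0.2·0.17=0.03400, 0.2·0.69=0.1380, 0.2·0.34=0.06800. Summing gives P(heads) = 0.43200.
P(Coin 1 | heads) = 0.1580 / 0.43200 = 0.3657.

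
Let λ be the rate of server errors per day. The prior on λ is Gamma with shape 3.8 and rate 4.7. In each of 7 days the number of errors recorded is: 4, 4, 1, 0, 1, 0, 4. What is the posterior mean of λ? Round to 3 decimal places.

Total count ∑xᵢ = 14 over n = 7 days.
Gamma is conjugate to the Poisson likelihood: posterior is Gamma(shape = 3.8+14 = 17.8, rate = 4.7+7 = 11.7).
E[λ | data] = 17.8/11.7 = 1.521.

Posterior mean ≈ 1.521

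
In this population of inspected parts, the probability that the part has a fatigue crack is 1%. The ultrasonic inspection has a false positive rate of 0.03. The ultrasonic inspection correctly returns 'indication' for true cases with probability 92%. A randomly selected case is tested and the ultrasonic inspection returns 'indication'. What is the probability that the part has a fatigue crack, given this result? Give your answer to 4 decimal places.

P(H | E) ≈ 0.2365

Write H for 'the part has a fatigue crack'. Prior odds H:¬H = 0.01/0.99 = 0.010101. For the 'indication' outcome, the likelihood ratio is 0.92/0.03 = 30.667.
Posterior odds = 0.010101 × 30.667 = 0.30976, so P(H|E) = 0.30976/(1+0.30976) = 0.2365.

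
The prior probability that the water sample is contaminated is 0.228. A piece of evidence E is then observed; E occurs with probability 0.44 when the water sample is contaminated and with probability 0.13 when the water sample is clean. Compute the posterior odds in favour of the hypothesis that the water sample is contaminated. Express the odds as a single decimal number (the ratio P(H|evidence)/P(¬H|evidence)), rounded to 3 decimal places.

Prior odds = 0.228/(1−0.228) = 0.29534. In log-odds, ln(0.29534) = -1.2196.
Add log likelihood ratio: ln(3.3846) = 1.2192.
Posterior log-odds = -0.00039864, so posterior odds = exp(-0.00039864) = 0.99960.

Posterior odds ≈ 1.000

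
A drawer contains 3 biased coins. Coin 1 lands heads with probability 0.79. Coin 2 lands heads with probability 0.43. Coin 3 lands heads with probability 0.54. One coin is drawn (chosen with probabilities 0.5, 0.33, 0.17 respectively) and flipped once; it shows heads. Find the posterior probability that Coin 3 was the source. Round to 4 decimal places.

P(heads|C1) = 0.79; P(heads|C2) = 0.43; P(heads|C3) = 0.54.
Prior × likelihood for each source: 0.5·0.79=0.3950, 0.33·0.43=0.1419, 0.17·0.54=0.09180. Summing gives P(heads) = 0.62870.
P(Coin 3 | heads) = 0.09180 / 0.62870 = 0.1460.

Posterior probability ≈ 0.1460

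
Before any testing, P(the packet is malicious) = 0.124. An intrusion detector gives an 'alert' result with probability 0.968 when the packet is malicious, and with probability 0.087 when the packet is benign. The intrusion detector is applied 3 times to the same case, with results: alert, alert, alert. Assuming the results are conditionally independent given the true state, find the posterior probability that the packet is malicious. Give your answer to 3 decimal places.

With H the event that the packet is malicious, the joint likelihood of the observed sequence is P(data|H) = 0.968·0.968·0.968 = 0.90704 and P(data|¬H) = 0.087·0.087·0.087 = 0.00065850.
Bayes: P(H|data) = 0.124·0.90704 / (0.124·0.90704 + 0.876·0.00065850) = 0.11247/0.11305 = 0.9949.

Posterior P(H) ≈ 0.995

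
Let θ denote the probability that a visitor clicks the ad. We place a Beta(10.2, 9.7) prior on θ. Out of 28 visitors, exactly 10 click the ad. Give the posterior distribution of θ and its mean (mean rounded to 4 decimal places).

The binomial likelihood is conjugate to the Beta prior: with 10 successes and 18 failures, the posterior is Beta(10.2+10, 9.7+18) = Beta(20.2, 27.7).
E[θ | data] = 20.2/(20.2+27.7) = 0.4217.

Posterior: Beta(20.2, 27.7); mean ≈ 0.4217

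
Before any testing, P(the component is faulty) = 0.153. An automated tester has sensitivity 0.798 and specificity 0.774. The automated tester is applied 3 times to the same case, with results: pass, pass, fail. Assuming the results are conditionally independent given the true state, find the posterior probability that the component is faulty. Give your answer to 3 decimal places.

Posterior P(H) ≈ 0.042

With H the event that the component is faulty, the joint likelihood of the observed sequence is P(data|H) = 0.202·0.202·0.798 = 0.032562 and P(data|¬H) = 0.774·0.774·0.226 = 0.13539.
Bayes: P(H|data) = 0.153·0.032562 / (0.153·0.032562 + 0.847·0.13539) = 0.0049819/0.11966 = 0.0416.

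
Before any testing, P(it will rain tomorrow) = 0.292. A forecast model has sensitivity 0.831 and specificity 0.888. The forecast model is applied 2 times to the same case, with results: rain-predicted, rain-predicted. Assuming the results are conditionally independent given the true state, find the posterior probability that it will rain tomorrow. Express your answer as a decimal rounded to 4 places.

Posterior P(H) ≈ 0.9578

Let H be the event that it will rain tomorrow; start with P(H) = 0.292. P('rain-predicted'|H) = 0.831, P('rain-predicted'|¬H) = 0.112.
Update on result 1 ('rain-predicted'): P(H) ← 0.831·0.2920 / (0.831·0.2920 + 0.112·0.7080) = 0.24265/0.32195 = 0.7537.
Update on result 2 ('rain-predicted'): P(H) ← 0.831·0.7537 / (0.831·0.7537 + 0.112·0.2463) = 0.62632/0.65391 = 0.9578.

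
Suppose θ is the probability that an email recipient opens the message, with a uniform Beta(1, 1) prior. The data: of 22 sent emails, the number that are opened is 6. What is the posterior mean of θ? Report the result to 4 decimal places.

Posterior mean ≈ 0.2917

Observing 6 successes and 16 failures updates Beta(1, 1) by adding the success and failure counts to the two shape parameters: α = 1+6 = 7, β = 1+16 = 17.
Posterior mean = α/(α+β) = 7/24 = 0.2917.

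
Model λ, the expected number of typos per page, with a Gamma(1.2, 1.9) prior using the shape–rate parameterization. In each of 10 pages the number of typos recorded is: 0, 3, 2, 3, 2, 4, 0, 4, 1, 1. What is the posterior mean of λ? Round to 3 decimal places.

Posterior mean ≈ 1.782

Total count ∑xᵢ = 20 over n = 10 pages.
Gamma is conjugate to the Poisson likelihood: posterior is Gamma(shape = 1.2+20 = 21.2, rate = 1.9+10 = 11.9).
Posterior mean = shape/rate = 21.2/11.9 = 1.782.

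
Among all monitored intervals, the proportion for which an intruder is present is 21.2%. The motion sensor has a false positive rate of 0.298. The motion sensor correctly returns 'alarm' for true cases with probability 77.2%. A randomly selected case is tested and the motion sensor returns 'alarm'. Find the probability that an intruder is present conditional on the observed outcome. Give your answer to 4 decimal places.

Let H be the event that an intruder is present. P(H) = 0.212, so P(¬H) = 0.788. With E the 'alarm' result, P(E|H) = 0.772 and P(E|¬H) = 0.298.
P(E) = 0.772·0.212 + 0.298·0.788 = 0.16366 + 0.23482 = 0.39849.
By Bayes' theorem, P(H|E) = 0.16366 / 0.39849 = 0.4107.

P(H | E) ≈ 0.4107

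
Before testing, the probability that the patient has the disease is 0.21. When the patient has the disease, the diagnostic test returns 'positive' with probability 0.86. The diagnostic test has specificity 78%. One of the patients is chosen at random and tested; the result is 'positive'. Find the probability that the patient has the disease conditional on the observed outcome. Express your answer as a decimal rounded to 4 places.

P(H | E) ≈ 0.5096

Let H be the event that the patient has the disease. P(H) = 0.21, so P(¬H) = 0.79. With E the 'positive' result, P(E|H) = 0.86 and P(E|¬H) = 0.22.
P(E) = 0.86·0.21 + 0.22·0.79 = 0.18060 + 0.17380 = 0.35440.
By Bayes' theorem, P(H|E) = 0.18060 / 0.35440 = 0.5096.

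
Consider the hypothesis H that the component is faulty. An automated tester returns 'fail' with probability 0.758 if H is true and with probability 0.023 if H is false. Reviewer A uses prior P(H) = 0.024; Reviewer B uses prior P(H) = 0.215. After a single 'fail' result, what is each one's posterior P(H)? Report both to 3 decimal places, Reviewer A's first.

P('+'|H) = 0.758, P('+'|¬H) = 0.023.
Reviewer A: numerator 0.758·0.024 = 0.018192; evidence = 0.018192+0.023·0.976 = 0.040640; posterior = 0.448.
Reviewer B: numerator 0.758·0.215 = 0.16297; evidence = 0.16297+0.023·0.785 = 0.18102; posterior = 0.900.

Reviewer A: 0.448; Reviewer B: 0.900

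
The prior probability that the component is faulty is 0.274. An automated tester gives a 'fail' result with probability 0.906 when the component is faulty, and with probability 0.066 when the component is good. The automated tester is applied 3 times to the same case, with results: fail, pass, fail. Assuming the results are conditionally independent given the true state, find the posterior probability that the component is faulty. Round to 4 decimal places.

With H the event that the component is faulty, the joint likelihood of the observed sequence is P(data|H) = 0.906·0.094·0.906 = 0.077159 and P(data|¬H) = 0.066·0.934·0.066 = 0.0040685.
Bayes: P(H|data) = 0.274·0.077159 / (0.274·0.077159 + 0.726·0.0040685) = 0.021141/0.024095 = 0.8774.

Posterior P(H) ≈ 0.8774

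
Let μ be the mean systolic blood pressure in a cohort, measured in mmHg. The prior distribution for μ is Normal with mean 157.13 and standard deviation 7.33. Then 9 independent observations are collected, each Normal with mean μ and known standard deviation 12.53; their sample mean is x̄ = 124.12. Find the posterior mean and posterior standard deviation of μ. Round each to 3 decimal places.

With known σ, the Normal prior is conjugate. Weight on the data is w = (n/σ²)/(n/σ² + 1/τ₀²) = 0.0573245/(0.0573245+0.0186120) = 0.75490.
Posterior mean = w·x̄ + (1−w)·μ₀ = 0.75490·124.12 + 0.24510·157.13 = 132.211. Posterior variance = 1/(0.0573245+0.0186120) = 13.1689, so SD = 3.629.

Posterior mean ≈ 132.211; posterior SD ≈ 3.629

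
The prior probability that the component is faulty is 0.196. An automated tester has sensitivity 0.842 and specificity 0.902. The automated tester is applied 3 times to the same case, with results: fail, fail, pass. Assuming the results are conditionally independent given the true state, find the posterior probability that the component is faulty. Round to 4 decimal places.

Posterior P(H) ≈ 0.7592

With H the event that the component is faulty, the joint likelihood of the observed sequence is P(data|H) = 0.842·0.842·0.158 = 0.11202 and P(data|¬H) = 0.098·0.098·0.902 = 0.0086628.
Bayes: P(H|data) = 0.196·0.11202 / (0.196·0.11202 + 0.804·0.0086628) = 0.021955/0.028920 = 0.7592.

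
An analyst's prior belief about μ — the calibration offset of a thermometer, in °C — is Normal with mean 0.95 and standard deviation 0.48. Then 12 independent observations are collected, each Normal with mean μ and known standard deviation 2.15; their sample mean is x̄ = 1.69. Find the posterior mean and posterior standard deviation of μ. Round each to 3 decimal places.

Posterior mean ≈ 1.227; posterior SD ≈ 0.380

With known σ, the Normal prior is conjugate. Weight on the data is w = (n/σ²)/(n/σ² + 1/τ₀²) = 2.59600/(2.59600+4.34028) = 0.37426.
Posterior mean = w·x̄ + (1−w)·μ₀ = 0.37426·1.69 + 0.62574·0.95 = 1.227. Posterior variance = 1/(2.59600+4.34028) = 0.144170, so SD = 0.380.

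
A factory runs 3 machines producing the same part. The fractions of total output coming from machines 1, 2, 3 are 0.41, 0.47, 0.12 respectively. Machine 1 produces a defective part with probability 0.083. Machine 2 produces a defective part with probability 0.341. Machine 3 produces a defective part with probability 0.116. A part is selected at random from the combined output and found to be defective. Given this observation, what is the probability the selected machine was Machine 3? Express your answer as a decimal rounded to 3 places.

Tabulate prior·likelihood by source: [1] prior 0.41, lik 0.083, product 0.03403; [2] prior 0.47, lik 0.341, product 0.1603; [3] prior 0.12, lik 0.116, product 0.01392.
Normalizing constant = 0.20822; the posterior for Machine 3 is its product over the sum, 0.01392/0.20822 = 0.067.

Posterior probability ≈ 0.067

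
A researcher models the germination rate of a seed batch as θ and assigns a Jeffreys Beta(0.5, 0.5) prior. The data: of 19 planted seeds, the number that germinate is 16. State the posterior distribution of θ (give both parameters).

The binomial likelihood is conjugate to the Beta prior: with 16 successes and 3 failures, the posterior is Beta(0.5+16, 0.5+3) = Beta(16.5, 3.5).

Posterior: Beta(16.5, 3.5)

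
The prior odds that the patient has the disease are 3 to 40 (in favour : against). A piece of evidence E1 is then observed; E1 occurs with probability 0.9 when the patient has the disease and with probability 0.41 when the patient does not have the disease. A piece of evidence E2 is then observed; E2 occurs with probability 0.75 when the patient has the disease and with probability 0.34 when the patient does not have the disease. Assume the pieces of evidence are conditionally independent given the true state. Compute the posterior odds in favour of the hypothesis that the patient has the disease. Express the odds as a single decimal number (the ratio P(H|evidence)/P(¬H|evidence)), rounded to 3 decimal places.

Prior odds = 3/40 = 0.075000. In log-odds, ln(0.075000) = -2.5903.
Add log likelihood ratios: ln(2.1951) + ln(2.2059) = 1.5774.
Posterior log-odds = -1.0129, so posterior odds = exp(-1.0129) = 0.36316.

Posterior odds ≈ 0.363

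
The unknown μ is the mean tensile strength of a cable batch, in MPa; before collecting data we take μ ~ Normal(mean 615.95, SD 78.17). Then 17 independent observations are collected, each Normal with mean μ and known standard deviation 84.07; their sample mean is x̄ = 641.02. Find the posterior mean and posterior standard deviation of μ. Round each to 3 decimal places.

Posterior mean ≈ 639.423; posterior SD ≈ 19.730

Prior precision 1/τ₀² = 1/78.17² = 0.00016365; data precision n/σ² = 17/84.07² = 0.00240529.
Posterior precision = 0.00016365 + 0.00240529 = 0.00256894, giving posterior SD = 1/√0.00256894 = 19.730.
Posterior mean = (0.00016365·615.95 + 0.00240529·641.02) / 0.00256894 = 639.423.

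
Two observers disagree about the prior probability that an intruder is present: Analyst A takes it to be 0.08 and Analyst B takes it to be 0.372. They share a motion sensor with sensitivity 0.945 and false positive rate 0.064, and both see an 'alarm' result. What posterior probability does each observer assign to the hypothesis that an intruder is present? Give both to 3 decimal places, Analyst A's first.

Analyst A: 0.562; Analyst B: 0.897

The likelihood ratio for an 'alarm' result is 0.945/0.064 = 14.766.
Analyst A: prior odds 0.08/0.92 = 0.086957; posterior odds 1.2840; posterior probability 0.562.
Analyst B: prior odds 0.372/0.628 = 0.59236; posterior odds 8.7465; posterior probability 0.897.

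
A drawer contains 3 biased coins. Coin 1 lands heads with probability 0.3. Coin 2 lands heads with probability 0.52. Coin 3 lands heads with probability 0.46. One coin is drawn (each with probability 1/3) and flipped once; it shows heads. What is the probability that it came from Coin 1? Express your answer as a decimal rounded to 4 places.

Tabulate prior·likelihood by source: [1] prior 0.333333, lik 0.3, product 0.1000; [2] prior 0.333333, lik 0.52, product 0.1733; [3] prior 0.333333, lik 0.46, product 0.1533.
Normalizing constant = 0.42667; the posterior for Coin 1 is its product over the sum, 0.1000/0.42667 = 0.2344.

Posterior probability ≈ 0.2344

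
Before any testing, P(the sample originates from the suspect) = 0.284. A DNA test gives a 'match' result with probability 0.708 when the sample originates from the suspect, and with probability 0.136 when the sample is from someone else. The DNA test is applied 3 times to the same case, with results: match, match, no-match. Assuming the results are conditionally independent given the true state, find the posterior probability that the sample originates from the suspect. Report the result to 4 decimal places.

With H the event that the sample originates from the suspect, the joint likelihood of the observed sequence is P(data|H) = 0.708·0.708·0.292 = 0.14637 and P(data|¬H) = 0.136·0.136·0.864 = 0.015981.
Bayes: P(H|data) = 0.284·0.14637 / (0.284·0.14637 + 0.716·0.015981) = 0.041569/0.053011 = 0.7842.

Posterior P(H) ≈ 0.7842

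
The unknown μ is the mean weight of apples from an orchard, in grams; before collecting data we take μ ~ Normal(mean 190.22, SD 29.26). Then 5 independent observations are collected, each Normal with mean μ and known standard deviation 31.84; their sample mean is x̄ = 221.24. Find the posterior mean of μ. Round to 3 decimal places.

Posterior mean ≈ 215.300

Prior precision 1/τ₀² = 1/29.26² = 0.00116802; data precision n/σ² = 5/31.84² = 0.00493201.
Posterior precision = 0.00116802 + 0.00493201 = 0.00610003.
Posterior mean = (0.00116802·190.22 + 0.00493201·221.24) / 0.00610003 = 215.300.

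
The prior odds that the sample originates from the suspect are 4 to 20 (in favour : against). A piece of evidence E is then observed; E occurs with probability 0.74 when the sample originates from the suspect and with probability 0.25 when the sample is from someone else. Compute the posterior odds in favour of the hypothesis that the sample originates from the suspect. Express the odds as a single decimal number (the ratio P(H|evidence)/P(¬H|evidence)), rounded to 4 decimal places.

Posterior odds ≈ 0.5920

Prior odds = 4/20 = 0.20000.
Likelihood ratio for E = 0.74/0.25 = 2.9600.
Posterior odds = prior odds × LR = 0.59200.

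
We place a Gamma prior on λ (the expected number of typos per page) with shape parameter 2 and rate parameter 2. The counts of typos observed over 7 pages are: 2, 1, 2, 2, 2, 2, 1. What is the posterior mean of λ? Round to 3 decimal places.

Posterior mean ≈ 1.556

Total count ∑xᵢ = 12 over n = 7 pages.
Gamma is conjugate to the Poisson likelihood: posterior is Gamma(shape = 2+12 = 14, rate = 2+7 = 9).
Posterior mean = shape/rate = 14/9 = 1.556.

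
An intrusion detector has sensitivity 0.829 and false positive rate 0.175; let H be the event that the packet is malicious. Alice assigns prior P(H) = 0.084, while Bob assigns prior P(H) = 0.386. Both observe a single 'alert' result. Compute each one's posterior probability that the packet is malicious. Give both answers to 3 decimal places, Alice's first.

Alice: 0.303; Bob: 0.749

P('+'|H) = 0.829, P('+'|¬H) = 0.175.
Alice: numerator 0.829·0.084 = 0.069636; evidence = 0.069636+0.175·0.916 = 0.22994; posterior = 0.303.
Bob: numerator 0.829·0.386 = 0.31999; evidence = 0.31999+0.175·0.614 = 0.42744; posterior = 0.749.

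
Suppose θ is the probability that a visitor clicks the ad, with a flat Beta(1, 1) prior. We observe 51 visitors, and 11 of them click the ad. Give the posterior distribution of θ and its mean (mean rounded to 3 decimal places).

Posterior: Beta(12, 41); mean ≈ 0.226

Observing 11 successes and 40 failures updates Beta(1, 1) by adding the success and failure counts to the two shape parameters: α = 1+11 = 12, β = 1+40 = 41.
E[θ | data] = 12/(12+41) = 0.226.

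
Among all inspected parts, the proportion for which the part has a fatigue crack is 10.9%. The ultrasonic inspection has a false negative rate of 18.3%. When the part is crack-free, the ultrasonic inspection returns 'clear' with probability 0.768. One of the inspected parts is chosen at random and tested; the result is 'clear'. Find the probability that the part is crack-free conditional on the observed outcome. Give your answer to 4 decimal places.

P(¬H | E) ≈ 0.9717

Write H for 'the part has a fatigue crack'. Prior odds H:¬H = 0.109/0.891 = 0.12233. For the 'clear' outcome, the likelihood ratio is 0.183/0.768 = 0.23828.
Posterior odds = 0.12233 × 0.23828 = 0.029150, so P(H|E) = 0.029150/(1+0.029150) = 0.0283. Then P(¬H|E) = 1 − 0.0283 = 0.9717.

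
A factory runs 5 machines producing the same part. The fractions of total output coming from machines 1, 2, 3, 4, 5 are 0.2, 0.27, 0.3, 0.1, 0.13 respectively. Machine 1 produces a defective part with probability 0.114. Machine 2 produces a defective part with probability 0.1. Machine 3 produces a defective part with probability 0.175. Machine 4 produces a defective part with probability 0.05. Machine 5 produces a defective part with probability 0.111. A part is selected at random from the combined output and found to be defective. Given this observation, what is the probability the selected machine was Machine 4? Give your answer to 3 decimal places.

Posterior probability ≈ 0.041

P(defective|M1) = 0.114; P(defective|M2) = 0.1; P(defective|M3) = 0.175; P(defective|M4) = 0.05; P(defective|M5) = 0.111.
Prior × likelihood for each source: 0.2·0.114=0.02280, 0.27·0.1=0.02700, 0.3·0.175=0.05250, 0.1·0.05=0.005000, 0.13·0.111=0.01443. Summing gives P(defective) = 0.12173.
P(Machine 4 | defective) = 0.005000 / 0.12173 = 0.041.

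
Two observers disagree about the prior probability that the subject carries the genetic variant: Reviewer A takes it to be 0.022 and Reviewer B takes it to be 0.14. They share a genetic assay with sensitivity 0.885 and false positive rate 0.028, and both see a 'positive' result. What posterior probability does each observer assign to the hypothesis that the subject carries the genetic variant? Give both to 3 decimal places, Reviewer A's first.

P('+'|H) = 0.885, P('+'|¬H) = 0.028.
Reviewer A: numerator 0.885·0.022 = 0.019470; evidence = 0.019470+0.028·0.978 = 0.046854; posterior = 0.416.
Reviewer B: numerator 0.885·0.14 = 0.12390; evidence = 0.12390+0.028·0.86 = 0.14798; posterior = 0.837.

Reviewer A: 0.416; Reviewer B: 0.837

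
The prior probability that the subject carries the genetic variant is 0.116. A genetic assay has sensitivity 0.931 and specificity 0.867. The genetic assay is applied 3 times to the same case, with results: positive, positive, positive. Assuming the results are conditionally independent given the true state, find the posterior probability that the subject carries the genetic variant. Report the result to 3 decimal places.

Posterior P(H) ≈ 0.978

Let H be the event that the subject carries the genetic variant; start with P(H) = 0.116. P('positive'|H) = 0.931, P('positive'|¬H) = 0.133.
Update on result 1 ('positive'): P(H) ← 0.931·0.1160 / (0.931·0.1160 + 0.133·0.8840) = 0.10800/0.22557 = 0.4788.
Update on result 2 ('positive'): P(H) ← 0.931·0.4788 / (0.931·0.4788 + 0.133·0.5212) = 0.44574/0.51506 = 0.8654.
Update on result 3 ('positive'): P(H) ← 0.931·0.8654 / (0.931·0.8654 + 0.133·0.1346) = 0.80569/0.82360 = 0.9783.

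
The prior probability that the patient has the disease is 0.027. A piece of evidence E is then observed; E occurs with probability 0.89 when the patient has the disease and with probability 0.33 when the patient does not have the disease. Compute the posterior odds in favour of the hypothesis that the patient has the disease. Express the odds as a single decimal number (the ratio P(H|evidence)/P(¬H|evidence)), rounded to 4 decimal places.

Prior odds = 0.027/(1−0.027) = 0.027749. In log-odds, ln(0.027749) = -3.5845.
Add log likelihood ratio: ln(2.6970) = 0.99213.
Posterior log-odds = -2.5924, so posterior odds = exp(-2.5924) = 0.074839.

Posterior odds ≈ 0.0748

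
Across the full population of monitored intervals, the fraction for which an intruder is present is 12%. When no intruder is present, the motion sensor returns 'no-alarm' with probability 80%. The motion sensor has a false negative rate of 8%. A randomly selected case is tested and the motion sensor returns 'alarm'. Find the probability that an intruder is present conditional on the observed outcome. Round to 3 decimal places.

Let H be the event that an intruder is present. P(H) = 0.12, so P(¬H) = 0.88. With E the 'alarm' result, P(E|H) = 0.92 and P(E|¬H) = 0.2.
P(E) = 0.92·0.12 + 0.2·0.88 = 0.11040 + 0.17600 = 0.28640.
By Bayes' theorem, P(H|E) = 0.11040 / 0.28640 = 0.385.

P(H | E) ≈ 0.385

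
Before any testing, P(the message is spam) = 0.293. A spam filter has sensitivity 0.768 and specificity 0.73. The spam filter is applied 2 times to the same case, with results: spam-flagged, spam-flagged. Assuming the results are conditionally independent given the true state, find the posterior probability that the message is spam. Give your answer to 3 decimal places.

With H the event that the message is spam, the joint likelihood of the observed sequence is P(data|H) = 0.768·0.768 = 0.58982 and P(data|¬H) = 0.27·0.27 = 0.072900.
Bayes: P(H|data) = 0.293·0.58982 / (0.293·0.58982 + 0.707·0.072900) = 0.17282/0.22436 = 0.7703.

Posterior P(H) ≈ 0.770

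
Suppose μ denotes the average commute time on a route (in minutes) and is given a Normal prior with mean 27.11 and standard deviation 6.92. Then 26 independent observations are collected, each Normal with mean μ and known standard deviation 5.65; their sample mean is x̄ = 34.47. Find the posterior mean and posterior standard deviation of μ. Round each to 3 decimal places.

Posterior mean ≈ 34.286; posterior SD ≈ 1.094

Prior precision 1/τ₀² = 1/6.92² = 0.0208828; data precision n/σ² = 26/5.65² = 0.814473.
Posterior precision = 0.0208828 + 0.814473 = 0.835355, giving posterior SD = 1/√0.835355 = 1.094.
Posterior mean = (0.0208828·27.11 + 0.814473·34.47) / 0.835355 = 34.286.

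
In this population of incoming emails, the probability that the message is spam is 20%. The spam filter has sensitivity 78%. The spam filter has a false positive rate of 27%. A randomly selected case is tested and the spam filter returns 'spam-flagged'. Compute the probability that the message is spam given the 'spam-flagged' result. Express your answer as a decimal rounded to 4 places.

P(H | E) ≈ 0.4194

Let H be the event that the message is spam. P(H) = 0.2, so P(¬H) = 0.8. With E the 'spam-flagged' result, P(E|H) = 0.78 and P(E|¬H) = 0.27.
P(E) = 0.78·0.2 + 0.27·0.8 = 0.15600 + 0.21600 = 0.37200.
By Bayes' theorem, P(H|E) = 0.15600 / 0.37200 = 0.4194.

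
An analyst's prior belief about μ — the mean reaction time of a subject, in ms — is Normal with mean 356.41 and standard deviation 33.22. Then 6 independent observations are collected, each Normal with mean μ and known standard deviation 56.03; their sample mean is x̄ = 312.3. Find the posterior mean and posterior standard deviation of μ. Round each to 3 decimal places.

Posterior mean ≈ 326.487; posterior SD ≈ 18.840

With known σ, the Normal prior is conjugate. Weight on the data is w = (n/σ²)/(n/σ² + 1/τ₀²) = 0.00191122/(0.00191122+0.00090615) = 0.67837.
Posterior mean = w·x̄ + (1−w)·μ₀ = 0.67837·312.3 + 0.32163·356.41 = 326.487. Posterior variance = 1/(0.00191122+0.00090615) = 354.941, so SD = 18.840.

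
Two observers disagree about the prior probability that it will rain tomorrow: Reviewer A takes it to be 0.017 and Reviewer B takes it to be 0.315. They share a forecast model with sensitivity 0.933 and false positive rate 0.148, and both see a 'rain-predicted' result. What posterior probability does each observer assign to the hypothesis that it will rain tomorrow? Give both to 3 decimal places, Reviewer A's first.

Reviewer A: 0.098; Reviewer B: 0.744

The likelihood ratio for a 'rain-predicted' result is 0.933/0.148 = 6.3041.
Reviewer A: prior odds 0.017/0.983 = 0.017294; posterior odds 0.10902; posterior probability 0.098.
Reviewer B: prior odds 0.315/0.685 = 0.45985; posterior odds 2.8989; posterior probability 0.744.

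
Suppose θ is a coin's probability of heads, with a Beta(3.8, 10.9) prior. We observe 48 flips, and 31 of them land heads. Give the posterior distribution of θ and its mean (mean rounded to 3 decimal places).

Posterior: Beta(34.8, 27.9); mean ≈ 0.555

The binomial likelihood is conjugate to the Beta prior: with 31 successes and 17 failures, the posterior is Beta(3.8+31, 10.9+17) = Beta(34.8, 27.9).
E[θ | data] = 34.8/(34.8+27.9) = 0.555.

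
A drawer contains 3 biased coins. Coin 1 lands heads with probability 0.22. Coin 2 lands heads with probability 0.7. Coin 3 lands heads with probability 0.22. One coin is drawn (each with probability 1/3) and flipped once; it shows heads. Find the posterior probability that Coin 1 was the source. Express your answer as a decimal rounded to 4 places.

Tabulate prior·likelihood by source: [1] prior 0.333333, lik 0.22, product 0.07333; [2] prior 0.333333, lik 0.7, product 0.2333; [3] prior 0.333333, lik 0.22, product 0.07333.
Normalizing constant = 0.38000; the posterior for Coin 1 is its product over the sum, 0.07333/0.38000 = 0.1930.

Posterior probability ≈ 0.1930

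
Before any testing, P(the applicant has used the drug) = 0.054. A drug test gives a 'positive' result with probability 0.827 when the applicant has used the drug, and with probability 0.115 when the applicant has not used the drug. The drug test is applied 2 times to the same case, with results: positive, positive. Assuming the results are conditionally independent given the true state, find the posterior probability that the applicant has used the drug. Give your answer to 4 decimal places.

Posterior P(H) ≈ 0.7470

Let H be the event that the applicant has used the drug; start with P(H) = 0.054. P('positive'|H) = 0.827, P('positive'|¬H) = 0.115.
Update on result 1 ('positive'): P(H) ← 0.827·0.0540 / (0.827·0.0540 + 0.115·0.9460) = 0.044658/0.15345 = 0.2910.
Update on result 2 ('positive'): P(H) ← 0.827·0.2910 / (0.827·0.2910 + 0.115·0.7090) = 0.24068/0.32221 = 0.7470.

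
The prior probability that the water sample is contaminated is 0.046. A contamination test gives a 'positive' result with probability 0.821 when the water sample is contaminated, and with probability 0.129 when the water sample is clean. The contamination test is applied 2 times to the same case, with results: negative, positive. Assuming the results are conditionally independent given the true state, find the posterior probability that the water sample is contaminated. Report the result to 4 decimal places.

Posterior P(H) ≈ 0.0593

With H the event that the water sample is contaminated, the joint likelihood of the observed sequence is P(data|H) = 0.179·0.821 = 0.14696 and P(data|¬H) = 0.871·0.129 = 0.11236.
Bayes: P(H|data) = 0.046·0.14696 / (0.046·0.14696 + 0.954·0.11236) = 0.0067601/0.11395 = 0.0593.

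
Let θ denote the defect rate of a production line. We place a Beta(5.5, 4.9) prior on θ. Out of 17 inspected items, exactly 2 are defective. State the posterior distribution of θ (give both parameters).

The binomial likelihood is conjugate to the Beta prior: with 2 successes and 15 failures, the posterior is Beta(5.5+2, 4.9+15) = Beta(7.5, 19.9).

Posterior: Beta(7.5, 19.9)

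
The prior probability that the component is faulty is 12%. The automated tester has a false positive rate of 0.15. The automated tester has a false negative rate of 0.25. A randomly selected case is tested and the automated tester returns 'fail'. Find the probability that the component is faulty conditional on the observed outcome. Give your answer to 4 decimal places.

Write H for 'the component is faulty'. Prior odds H:¬H = 0.12/0.88 = 0.13636. For the 'fail' outcome, the likelihood ratio is 0.75/0.15 = 5.0000.
Posterior odds = 0.13636 × 5.0000 = 0.68182, so P(H|E) = 0.68182/(1+0.68182) = 0.4054.

P(H | E) ≈ 0.4054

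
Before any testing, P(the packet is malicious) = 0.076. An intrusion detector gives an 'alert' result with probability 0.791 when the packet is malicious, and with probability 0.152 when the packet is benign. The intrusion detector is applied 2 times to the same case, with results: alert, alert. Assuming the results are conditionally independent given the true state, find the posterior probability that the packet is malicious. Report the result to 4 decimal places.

Posterior P(H) ≈ 0.6902

Let H be the event that the packet is malicious; start with P(H) = 0.076. P('alert'|H) = 0.791, P('alert'|¬H) = 0.152.
Update on result 1 ('alert'): P(H) ← 0.791·0.0760 / (0.791·0.0760 + 0.152·0.9240) = 0.060116/0.20056 = 0.2997.
Update on result 2 ('alert'): P(H) ← 0.791·0.2997 / (0.791·0.2997 + 0.152·0.7003) = 0.23709/0.34353 = 0.6902.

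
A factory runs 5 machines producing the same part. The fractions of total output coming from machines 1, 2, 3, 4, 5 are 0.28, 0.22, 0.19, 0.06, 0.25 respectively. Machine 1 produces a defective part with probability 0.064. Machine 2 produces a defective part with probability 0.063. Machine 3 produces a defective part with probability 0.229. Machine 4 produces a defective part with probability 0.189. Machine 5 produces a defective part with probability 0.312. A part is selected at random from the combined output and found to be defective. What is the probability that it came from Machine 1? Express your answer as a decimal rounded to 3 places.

Posterior probability ≈ 0.109

Tabulate prior·likelihood by source: [1] prior 0.28, lik 0.064, product 0.01792; [2] prior 0.22, lik 0.063, product 0.01386; [3] prior 0.19, lik 0.229, product 0.04351; [4] prior 0.06, lik 0.189, product 0.01134; [5] prior 0.25, lik 0.312, product 0.07800.
Normalizing constant = 0.16463; the posterior for Machine 1 is its product over the sum, 0.01792/0.16463 = 0.109.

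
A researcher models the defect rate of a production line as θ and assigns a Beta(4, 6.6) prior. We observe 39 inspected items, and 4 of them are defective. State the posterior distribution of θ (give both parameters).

Posterior: Beta(8, 41.6)

Observing 4 successes and 35 failures updates Beta(4, 6.6) by adding the success and failure counts to the two shape parameters: α = 4+4 = 8, β = 6.6+35 = 41.6.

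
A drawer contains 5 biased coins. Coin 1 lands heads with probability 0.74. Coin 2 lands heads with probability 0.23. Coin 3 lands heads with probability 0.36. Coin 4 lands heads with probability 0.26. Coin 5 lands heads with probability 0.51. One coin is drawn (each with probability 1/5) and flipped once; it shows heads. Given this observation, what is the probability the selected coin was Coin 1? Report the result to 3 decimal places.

Tabulate prior·likelihood by source: [1] prior 0.2, lik 0.74, product 0.1480; [2] prior 0.2, lik 0.23, product 0.04600; [3] prior 0.2, lik 0.36, product 0.07200; [4] prior 0.2, lik 0.26, product 0.05200; [5] prior 0.2, lik 0.51, product 0.1020.
Normalizing constant = 0.42000; the posterior for Coin 1 is its product over the sum, 0.1480/0.42000 = 0.352.

Posterior probability ≈ 0.352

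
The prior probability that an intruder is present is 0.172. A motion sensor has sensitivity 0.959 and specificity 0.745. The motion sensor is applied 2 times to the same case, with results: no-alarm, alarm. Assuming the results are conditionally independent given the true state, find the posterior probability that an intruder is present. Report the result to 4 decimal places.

Let H be the event that an intruder is present; start with P(H) = 0.172. P('alarm'|H) = 0.959, P('alarm'|¬H) = 0.255.
Update on result 1 ('no-alarm'): P(H) ← 0.041·0.1720 / (0.041·0.1720 + 0.745·0.8280) = 0.0070520/0.62391 = 0.0113.
Update on result 2 ('alarm'): P(H) ← 0.959·0.0113 / (0.959·0.0113 + 0.255·0.9887) = 0.010839/0.26296 = 0.0412.

Posterior P(H) ≈ 0.0412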